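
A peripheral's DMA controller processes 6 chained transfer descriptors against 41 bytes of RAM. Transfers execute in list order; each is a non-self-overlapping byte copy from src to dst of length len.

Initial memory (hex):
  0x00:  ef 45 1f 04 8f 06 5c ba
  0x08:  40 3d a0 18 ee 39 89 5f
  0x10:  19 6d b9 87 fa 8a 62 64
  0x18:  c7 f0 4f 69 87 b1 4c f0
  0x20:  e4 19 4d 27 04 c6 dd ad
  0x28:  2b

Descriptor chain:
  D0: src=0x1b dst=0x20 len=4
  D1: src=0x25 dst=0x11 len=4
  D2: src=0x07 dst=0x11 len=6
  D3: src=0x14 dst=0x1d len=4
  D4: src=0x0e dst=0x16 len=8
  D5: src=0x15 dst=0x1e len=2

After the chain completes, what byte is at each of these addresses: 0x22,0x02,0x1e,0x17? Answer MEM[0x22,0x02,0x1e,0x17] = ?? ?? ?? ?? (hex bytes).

  after D0: wrote 4B at 0x20 = 6987b14c
  after D1: wrote 4B at 0x11 = c6ddad2b
  after D2: wrote 6B at 0x11 = ba403da018ee
  after D3: wrote 4B at 0x1d = a018ee64
  after D4: wrote 8B at 0x16 = 895f19ba403da018
  after D5: wrote 2B at 0x1e = 1889
query mem[0x22]=0xb1, mem[0x02]=0x1f, mem[0x1e]=0x18, mem[0x17]=0x5f

MEM[0x22,0x02,0x1e,0x17] = b1 1f 18 5f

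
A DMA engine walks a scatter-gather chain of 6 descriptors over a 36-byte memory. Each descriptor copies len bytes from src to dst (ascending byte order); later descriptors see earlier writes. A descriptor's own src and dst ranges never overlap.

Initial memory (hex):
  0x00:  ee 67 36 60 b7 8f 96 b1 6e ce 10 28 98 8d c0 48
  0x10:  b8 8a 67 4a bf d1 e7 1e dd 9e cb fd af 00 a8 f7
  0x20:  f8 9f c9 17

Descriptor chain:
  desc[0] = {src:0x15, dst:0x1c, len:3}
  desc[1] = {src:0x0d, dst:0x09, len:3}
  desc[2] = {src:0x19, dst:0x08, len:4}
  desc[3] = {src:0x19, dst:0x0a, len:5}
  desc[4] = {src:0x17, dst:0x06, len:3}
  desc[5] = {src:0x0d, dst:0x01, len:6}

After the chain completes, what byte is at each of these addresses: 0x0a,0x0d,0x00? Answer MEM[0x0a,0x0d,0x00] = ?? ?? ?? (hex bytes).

D0: mem[0x1c..0x1e] <- [d1 e7 1e]
D1: mem[0x09..0x0b] <- [8d c0 48]
D2: mem[0x08..0x0b] <- [9e cb fd d1]
D3: mem[0x0a..0x0e] <- [9e cb fd d1 e7]
D4: mem[0x06..0x08] <- [1e dd 9e]
D5: mem[0x01..0x06] <- [d1 e7 48 b8 8a 67]
query mem[0x0a]=0x9e, mem[0x0d]=0xd1, mem[0x00]=0xee

MEM[0x0a,0x0d,0x00] = 9e d1 ee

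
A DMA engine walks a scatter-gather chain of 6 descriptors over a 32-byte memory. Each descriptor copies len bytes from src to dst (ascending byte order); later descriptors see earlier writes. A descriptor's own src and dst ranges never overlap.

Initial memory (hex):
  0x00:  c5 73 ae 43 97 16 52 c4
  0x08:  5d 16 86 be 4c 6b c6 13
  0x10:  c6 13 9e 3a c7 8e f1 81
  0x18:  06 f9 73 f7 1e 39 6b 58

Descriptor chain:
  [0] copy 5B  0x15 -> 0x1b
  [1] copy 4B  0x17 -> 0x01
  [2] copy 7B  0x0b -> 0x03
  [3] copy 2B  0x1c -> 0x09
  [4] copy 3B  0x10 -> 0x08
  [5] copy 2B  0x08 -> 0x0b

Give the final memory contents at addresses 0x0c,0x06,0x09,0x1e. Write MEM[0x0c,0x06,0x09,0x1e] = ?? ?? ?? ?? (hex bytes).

[0] 0x15->0x1b len=5 : 8e f1 81 06 f9
[1] 0x17->0x01 len=4 : 81 06 f9 73
[2] 0x0b->0x03 len=7 : be 4c 6b c6 13 c6 13
[3] 0x1c->0x09 len=2 : f1 81
[4] 0x10->0x08 len=3 : c6 13 9e
[5] 0x08->0x0b len=2 : c6 13
query mem[0x0c]=0x13, mem[0x06]=0xc6, mem[0x09]=0x13, mem[0x1e]=0x06

MEM[0x0c,0x06,0x09,0x1e] = 13 c6 13 06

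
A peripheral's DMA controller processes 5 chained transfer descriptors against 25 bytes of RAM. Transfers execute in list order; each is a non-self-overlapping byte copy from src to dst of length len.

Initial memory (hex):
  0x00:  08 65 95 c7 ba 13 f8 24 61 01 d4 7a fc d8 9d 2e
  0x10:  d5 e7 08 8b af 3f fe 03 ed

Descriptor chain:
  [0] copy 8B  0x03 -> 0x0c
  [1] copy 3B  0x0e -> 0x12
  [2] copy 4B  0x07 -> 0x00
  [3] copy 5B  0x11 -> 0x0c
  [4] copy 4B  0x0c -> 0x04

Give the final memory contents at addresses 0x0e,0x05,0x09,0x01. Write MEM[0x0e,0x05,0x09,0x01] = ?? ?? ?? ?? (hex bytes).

MEM[0x0e,0x05,0x09,0x01] = f8 13 01 61

D0: mem[0x0c..0x13] <- [c7 ba 13 f8 24 61 01 d4]
D1: mem[0x12..0x14] <- [13 f8 24]
D2: mem[0x00..0x03] <- [24 61 01 d4]
D3: mem[0x0c..0x10] <- [61 13 f8 24 3f]
D4: mem[0x04..0x07] <- [61 13 f8 24]
query mem[0x0e]=0xf8, mem[0x05]=0x13, mem[0x09]=0x01, mem[0x01]=0x61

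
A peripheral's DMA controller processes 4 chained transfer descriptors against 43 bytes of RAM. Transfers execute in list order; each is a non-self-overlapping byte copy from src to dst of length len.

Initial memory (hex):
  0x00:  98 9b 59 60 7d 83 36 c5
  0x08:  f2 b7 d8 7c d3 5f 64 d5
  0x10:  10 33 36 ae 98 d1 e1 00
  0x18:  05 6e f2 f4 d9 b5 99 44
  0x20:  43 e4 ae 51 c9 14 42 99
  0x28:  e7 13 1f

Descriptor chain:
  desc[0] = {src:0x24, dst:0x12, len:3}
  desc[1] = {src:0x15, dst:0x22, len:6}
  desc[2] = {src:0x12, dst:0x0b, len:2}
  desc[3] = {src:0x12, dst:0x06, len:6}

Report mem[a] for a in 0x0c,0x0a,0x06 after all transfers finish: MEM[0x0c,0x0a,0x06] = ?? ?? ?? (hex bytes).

MEM[0x0c,0x0a,0x06] = 14 e1 c9

D0: mem[0x12..0x14] <- [c9 14 42]
D1: mem[0x22..0x27] <- [d1 e1 00 05 6e f2]
D2: mem[0x0b..0x0c] <- [c9 14]
D3: mem[0x06..0x0b] <- [c9 14 42 d1 e1 00]
query mem[0x0c]=0x14, mem[0x0a]=0xe1, mem[0x06]=0xc9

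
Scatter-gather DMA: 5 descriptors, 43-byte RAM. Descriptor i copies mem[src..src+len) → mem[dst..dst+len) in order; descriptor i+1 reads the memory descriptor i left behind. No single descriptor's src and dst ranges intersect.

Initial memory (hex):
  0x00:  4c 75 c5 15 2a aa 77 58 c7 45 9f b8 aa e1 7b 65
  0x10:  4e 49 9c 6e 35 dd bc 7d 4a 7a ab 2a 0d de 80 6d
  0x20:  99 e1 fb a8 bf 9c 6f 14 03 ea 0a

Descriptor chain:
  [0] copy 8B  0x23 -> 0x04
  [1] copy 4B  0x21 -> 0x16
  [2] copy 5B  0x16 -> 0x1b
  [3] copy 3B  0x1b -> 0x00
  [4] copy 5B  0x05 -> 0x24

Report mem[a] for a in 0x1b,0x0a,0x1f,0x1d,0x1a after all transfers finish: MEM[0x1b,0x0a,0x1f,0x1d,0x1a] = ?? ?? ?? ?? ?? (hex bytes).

MEM[0x1b,0x0a,0x1f,0x1d,0x1a] = e1 ea ab a8 ab

#0 dst[0x04+8] := {0xa8,0xbf,0x9c,0x6f,0x14,0x03,0xea,0x0a}
#1 dst[0x16+4] := {0xe1,0xfb,0xa8,0xbf}
#2 dst[0x1b+5] := {0xe1,0xfb,0xa8,0xbf,0xab}
#3 dst[0x00+3] := {0xe1,0xfb,0xa8}
#4 dst[0x24+5] := {0xbf,0x9c,0x6f,0x14,0x03}
query mem[0x1b]=0xe1, mem[0x0a]=0xea, mem[0x1f]=0xab, mem[0x1d]=0xa8, mem[0x1a]=0xab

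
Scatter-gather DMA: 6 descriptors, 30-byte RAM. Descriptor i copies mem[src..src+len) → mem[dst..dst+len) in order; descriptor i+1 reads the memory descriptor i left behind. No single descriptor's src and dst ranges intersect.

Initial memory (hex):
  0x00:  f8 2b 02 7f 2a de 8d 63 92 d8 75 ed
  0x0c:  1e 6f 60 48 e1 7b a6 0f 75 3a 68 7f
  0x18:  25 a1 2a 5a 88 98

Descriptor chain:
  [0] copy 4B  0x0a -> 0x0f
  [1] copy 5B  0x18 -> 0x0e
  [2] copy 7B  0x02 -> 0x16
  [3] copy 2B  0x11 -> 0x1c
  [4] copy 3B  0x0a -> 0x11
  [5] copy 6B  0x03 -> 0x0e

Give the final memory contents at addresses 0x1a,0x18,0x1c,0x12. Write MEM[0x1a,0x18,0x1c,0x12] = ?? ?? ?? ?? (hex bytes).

MEM[0x1a,0x18,0x1c,0x12] = 8d 2a 5a 63

  after D0: wrote 4B at 0x0f = 75ed1e6f
  after D1: wrote 5B at 0x0e = 25a12a5a88
  after D2: wrote 7B at 0x16 = 027f2ade8d6392
  after D3: wrote 2B at 0x1c = 5a88
  after D4: wrote 3B at 0x11 = 75ed1e
  after D5: wrote 6B at 0x0e = 7f2ade8d6392
query mem[0x1a]=0x8d, mem[0x18]=0x2a, mem[0x1c]=0x5a, mem[0x12]=0x63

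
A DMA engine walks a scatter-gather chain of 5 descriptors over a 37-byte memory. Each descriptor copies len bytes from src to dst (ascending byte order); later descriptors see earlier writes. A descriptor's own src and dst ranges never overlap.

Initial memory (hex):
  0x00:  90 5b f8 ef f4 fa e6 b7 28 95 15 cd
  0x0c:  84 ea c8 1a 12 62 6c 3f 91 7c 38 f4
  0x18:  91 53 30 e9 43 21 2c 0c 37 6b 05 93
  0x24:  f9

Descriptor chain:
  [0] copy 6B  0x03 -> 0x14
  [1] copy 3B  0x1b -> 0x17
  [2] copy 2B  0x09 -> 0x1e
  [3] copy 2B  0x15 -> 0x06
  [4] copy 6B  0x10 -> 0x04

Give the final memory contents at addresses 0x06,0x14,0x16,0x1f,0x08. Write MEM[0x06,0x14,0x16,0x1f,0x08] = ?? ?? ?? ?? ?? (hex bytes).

[0] 0x03->0x14 len=6 : ef f4 fa e6 b7 28
[1] 0x1b->0x17 len=3 : e9 43 21
[2] 0x09->0x1e len=2 : 95 15
[3] 0x15->0x06 len=2 : f4 fa
[4] 0x10->0x04 len=6 : 12 62 6c 3f ef f4
query mem[0x06]=0x6c, mem[0x14]=0xef, mem[0x16]=0xfa, mem[0x1f]=0x15, mem[0x08]=0xef

MEM[0x06,0x14,0x16,0x1f,0x08] = 6c ef fa 15 ef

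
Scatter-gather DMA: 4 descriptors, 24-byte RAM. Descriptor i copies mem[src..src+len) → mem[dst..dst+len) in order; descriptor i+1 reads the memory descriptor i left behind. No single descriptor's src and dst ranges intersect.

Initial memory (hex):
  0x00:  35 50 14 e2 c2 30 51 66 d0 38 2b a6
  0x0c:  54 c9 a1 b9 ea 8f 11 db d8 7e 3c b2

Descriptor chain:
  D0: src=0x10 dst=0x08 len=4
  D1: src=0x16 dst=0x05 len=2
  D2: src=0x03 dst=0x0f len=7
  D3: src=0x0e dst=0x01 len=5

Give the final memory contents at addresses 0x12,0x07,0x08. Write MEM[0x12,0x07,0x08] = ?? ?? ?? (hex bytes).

MEM[0x12,0x07,0x08] = b2 66 ea

[0] 0x10->0x08 len=4 : ea 8f 11 db
[1] 0x16->0x05 len=2 : 3c b2
[2] 0x03->0x0f len=7 : e2 c2 3c b2 66 ea 8f
[3] 0x0e->0x01 len=5 : a1 e2 c2 3c b2
query mem[0x12]=0xb2, mem[0x07]=0x66, mem[0x08]=0xea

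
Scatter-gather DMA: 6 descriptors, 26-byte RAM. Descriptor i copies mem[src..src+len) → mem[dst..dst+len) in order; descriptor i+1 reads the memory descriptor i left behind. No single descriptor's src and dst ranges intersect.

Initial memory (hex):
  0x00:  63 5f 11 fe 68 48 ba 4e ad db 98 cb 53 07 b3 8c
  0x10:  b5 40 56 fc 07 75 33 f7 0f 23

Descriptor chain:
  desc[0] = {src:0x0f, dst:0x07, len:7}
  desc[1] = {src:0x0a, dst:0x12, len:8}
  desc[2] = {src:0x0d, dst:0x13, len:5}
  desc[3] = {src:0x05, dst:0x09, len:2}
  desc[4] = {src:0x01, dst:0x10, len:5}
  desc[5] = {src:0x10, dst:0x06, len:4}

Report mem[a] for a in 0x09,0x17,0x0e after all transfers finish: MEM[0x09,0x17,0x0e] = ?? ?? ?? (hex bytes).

#0 dst[0x07+7] := {0x8c,0xb5,0x40,0x56,0xfc,0x07,0x75}
#1 dst[0x12+8] := {0x56,0xfc,0x07,0x75,0xb3,0x8c,0xb5,0x40}
#2 dst[0x13+5] := {0x75,0xb3,0x8c,0xb5,0x40}
#3 dst[0x09+2] := {0x48,0xba}
#4 dst[0x10+5] := {0x5f,0x11,0xfe,0x68,0x48}
#5 dst[0x06+4] := {0x5f,0x11,0xfe,0x68}
query mem[0x09]=0x68, mem[0x17]=0x40, mem[0x0e]=0xb3

MEM[0x09,0x17,0x0e] = 68 40 b3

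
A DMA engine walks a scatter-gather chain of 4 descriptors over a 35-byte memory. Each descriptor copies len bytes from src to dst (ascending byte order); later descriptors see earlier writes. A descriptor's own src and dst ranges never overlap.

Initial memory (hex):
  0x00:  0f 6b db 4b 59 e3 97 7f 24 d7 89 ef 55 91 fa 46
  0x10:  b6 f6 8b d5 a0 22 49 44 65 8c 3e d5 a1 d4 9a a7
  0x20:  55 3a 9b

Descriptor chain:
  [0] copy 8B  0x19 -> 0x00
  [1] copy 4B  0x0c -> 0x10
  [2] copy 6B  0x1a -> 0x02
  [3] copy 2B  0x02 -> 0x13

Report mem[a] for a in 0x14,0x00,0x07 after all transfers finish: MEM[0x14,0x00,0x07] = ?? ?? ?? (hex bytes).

D0: mem[0x00..0x07] <- [8c 3e d5 a1 d4 9a a7 55]
D1: mem[0x10..0x13] <- [55 91 fa 46]
D2: mem[0x02..0x07] <- [3e d5 a1 d4 9a a7]
D3: mem[0x13..0x14] <- [3e d5]
query mem[0x14]=0xd5, mem[0x00]=0x8c, mem[0x07]=0xa7

MEM[0x14,0x00,0x07] = d5 8c a7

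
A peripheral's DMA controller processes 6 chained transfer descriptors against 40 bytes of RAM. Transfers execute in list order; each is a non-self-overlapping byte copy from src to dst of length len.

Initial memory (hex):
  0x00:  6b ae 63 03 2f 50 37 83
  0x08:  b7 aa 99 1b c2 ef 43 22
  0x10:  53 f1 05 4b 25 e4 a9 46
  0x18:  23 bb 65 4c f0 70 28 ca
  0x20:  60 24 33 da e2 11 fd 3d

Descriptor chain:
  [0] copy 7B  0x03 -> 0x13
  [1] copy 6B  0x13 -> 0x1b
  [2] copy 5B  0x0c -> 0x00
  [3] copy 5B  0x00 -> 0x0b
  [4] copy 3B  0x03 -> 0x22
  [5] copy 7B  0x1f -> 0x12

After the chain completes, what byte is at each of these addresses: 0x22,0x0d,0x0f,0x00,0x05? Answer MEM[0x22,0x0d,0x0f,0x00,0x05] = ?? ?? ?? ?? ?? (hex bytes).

MEM[0x22,0x0d,0x0f,0x00,0x05] = 22 43 53 c2 50

#0 dst[0x13+7] := {0x03,0x2f,0x50,0x37,0x83,0xb7,0xaa}
#1 dst[0x1b+6] := {0x03,0x2f,0x50,0x37,0x83,0xb7}
#2 dst[0x00+5] := {0xc2,0xef,0x43,0x22,0x53}
#3 dst[0x0b+5] := {0xc2,0xef,0x43,0x22,0x53}
#4 dst[0x22+3] := {0x22,0x53,0x50}
#5 dst[0x12+7] := {0x83,0xb7,0x24,0x22,0x53,0x50,0x11}
query mem[0x22]=0x22, mem[0x0d]=0x43, mem[0x0f]=0x53, mem[0x00]=0xc2, mem[0x05]=0x50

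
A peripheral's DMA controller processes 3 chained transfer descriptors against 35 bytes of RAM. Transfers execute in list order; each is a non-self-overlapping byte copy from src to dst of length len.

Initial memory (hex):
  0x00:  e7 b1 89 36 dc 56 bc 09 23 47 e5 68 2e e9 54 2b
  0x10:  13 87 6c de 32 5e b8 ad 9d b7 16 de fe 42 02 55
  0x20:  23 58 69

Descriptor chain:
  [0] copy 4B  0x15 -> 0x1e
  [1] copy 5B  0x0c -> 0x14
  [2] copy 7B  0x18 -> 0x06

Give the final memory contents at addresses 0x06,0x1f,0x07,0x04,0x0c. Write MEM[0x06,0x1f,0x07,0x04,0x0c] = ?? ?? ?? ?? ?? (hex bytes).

MEM[0x06,0x1f,0x07,0x04,0x0c] = 13 b8 b7 dc 5e

D0: mem[0x1e..0x21] <- [5e b8 ad 9d]
D1: mem[0x14..0x18] <- [2e e9 54 2b 13]
D2: mem[0x06..0x0c] <- [13 b7 16 de fe 42 5e]
query mem[0x06]=0x13, mem[0x1f]=0xb8, mem[0x07]=0xb7, mem[0x04]=0xdc, mem[0x0c]=0x5e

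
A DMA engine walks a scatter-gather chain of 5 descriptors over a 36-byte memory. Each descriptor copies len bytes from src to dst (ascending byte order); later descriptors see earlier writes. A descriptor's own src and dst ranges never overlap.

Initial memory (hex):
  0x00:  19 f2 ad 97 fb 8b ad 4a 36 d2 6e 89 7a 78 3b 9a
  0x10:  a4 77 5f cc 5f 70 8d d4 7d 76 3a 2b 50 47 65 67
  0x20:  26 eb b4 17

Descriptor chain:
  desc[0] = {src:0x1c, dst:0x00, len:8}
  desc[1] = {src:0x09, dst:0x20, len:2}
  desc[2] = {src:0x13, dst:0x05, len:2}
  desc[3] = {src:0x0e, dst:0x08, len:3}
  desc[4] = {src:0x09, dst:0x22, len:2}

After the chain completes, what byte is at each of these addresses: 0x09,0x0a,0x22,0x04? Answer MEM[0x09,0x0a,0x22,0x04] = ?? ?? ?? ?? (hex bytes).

MEM[0x09,0x0a,0x22,0x04] = 9a a4 9a 26

[0] 0x1c->0x00 len=8 : 50 47 65 67 26 eb b4 17
[1] 0x09->0x20 len=2 : d2 6e
[2] 0x13->0x05 len=2 : cc 5f
[3] 0x0e->0x08 len=3 : 3b 9a a4
[4] 0x09->0x22 len=2 : 9a a4
query mem[0x09]=0x9a, mem[0x0a]=0xa4, mem[0x22]=0x9a, mem[0x04]=0x26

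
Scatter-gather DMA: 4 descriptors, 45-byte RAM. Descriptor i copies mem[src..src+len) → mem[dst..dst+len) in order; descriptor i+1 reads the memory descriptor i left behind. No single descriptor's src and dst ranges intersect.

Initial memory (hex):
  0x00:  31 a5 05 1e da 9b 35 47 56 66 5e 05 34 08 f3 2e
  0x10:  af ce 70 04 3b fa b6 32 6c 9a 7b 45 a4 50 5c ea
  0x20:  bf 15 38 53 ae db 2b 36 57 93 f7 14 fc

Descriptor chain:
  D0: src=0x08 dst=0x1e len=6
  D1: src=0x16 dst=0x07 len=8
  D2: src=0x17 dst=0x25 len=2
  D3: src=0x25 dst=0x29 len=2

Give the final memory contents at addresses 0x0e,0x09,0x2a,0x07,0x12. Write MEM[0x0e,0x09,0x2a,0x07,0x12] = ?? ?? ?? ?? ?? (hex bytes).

MEM[0x0e,0x09,0x2a,0x07,0x12] = 50 6c 6c b6 70

[0] 0x08->0x1e len=6 : 56 66 5e 05 34 08
[1] 0x16->0x07 len=8 : b6 32 6c 9a 7b 45 a4 50
[2] 0x17->0x25 len=2 : 32 6c
[3] 0x25->0x29 len=2 : 32 6c
query mem[0x0e]=0x50, mem[0x09]=0x6c, mem[0x2a]=0x6c, mem[0x07]=0xb6, mem[0x12]=0x70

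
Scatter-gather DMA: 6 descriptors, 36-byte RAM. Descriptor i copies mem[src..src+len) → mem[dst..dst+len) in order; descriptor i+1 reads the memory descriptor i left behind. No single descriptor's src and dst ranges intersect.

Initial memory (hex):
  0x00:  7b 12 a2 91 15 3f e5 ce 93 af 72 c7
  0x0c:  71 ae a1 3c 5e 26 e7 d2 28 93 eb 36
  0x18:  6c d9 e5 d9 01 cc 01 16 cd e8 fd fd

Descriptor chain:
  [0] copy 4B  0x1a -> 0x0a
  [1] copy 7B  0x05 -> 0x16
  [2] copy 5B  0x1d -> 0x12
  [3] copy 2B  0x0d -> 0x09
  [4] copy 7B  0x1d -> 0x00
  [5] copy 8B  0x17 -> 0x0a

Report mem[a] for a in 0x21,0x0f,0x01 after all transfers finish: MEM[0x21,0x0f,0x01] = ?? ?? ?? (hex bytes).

  after D0: wrote 4B at 0x0a = e5d901cc
  after D1: wrote 7B at 0x16 = 3fe5ce93afe5d9
  after D2: wrote 5B at 0x12 = cc0116cde8
  after D3: wrote 2B at 0x09 = cca1
  after D4: wrote 7B at 0x00 = cc0116cde8fdfd
  after D5: wrote 8B at 0x0a = e5ce93afe5d9cc01
query mem[0x21]=0xe8, mem[0x0f]=0xd9, mem[0x01]=0x01

MEM[0x21,0x0f,0x01] = e8 d9 01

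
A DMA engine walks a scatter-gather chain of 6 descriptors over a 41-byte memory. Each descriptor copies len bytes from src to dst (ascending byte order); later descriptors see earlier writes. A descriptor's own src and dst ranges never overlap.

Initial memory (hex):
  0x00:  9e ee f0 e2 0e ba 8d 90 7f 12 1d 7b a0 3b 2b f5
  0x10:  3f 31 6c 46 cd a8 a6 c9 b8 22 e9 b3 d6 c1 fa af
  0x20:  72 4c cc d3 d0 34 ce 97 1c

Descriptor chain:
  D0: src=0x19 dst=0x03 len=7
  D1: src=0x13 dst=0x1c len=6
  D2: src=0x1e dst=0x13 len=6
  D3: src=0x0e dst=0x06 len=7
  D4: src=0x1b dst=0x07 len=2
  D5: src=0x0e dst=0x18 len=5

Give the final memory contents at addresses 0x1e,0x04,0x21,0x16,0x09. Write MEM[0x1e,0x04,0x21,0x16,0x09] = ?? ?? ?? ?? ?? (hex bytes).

#0 dst[0x03+7] := {0x22,0xe9,0xb3,0xd6,0xc1,0xfa,0xaf}
#1 dst[0x1c+6] := {0x46,0xcd,0xa8,0xa6,0xc9,0xb8}
#2 dst[0x13+6] := {0xa8,0xa6,0xc9,0xb8,0xcc,0xd3}
#3 dst[0x06+7] := {0x2b,0xf5,0x3f,0x31,0x6c,0xa8,0xa6}
#4 dst[0x07+2] := {0xb3,0x46}
#5 dst[0x18+5] := {0x2b,0xf5,0x3f,0x31,0x6c}
query mem[0x1e]=0xa8, mem[0x04]=0xe9, mem[0x21]=0xb8, mem[0x16]=0xb8, mem[0x09]=0x31

MEM[0x1e,0x04,0x21,0x16,0x09] = a8 e9 b8 b8 31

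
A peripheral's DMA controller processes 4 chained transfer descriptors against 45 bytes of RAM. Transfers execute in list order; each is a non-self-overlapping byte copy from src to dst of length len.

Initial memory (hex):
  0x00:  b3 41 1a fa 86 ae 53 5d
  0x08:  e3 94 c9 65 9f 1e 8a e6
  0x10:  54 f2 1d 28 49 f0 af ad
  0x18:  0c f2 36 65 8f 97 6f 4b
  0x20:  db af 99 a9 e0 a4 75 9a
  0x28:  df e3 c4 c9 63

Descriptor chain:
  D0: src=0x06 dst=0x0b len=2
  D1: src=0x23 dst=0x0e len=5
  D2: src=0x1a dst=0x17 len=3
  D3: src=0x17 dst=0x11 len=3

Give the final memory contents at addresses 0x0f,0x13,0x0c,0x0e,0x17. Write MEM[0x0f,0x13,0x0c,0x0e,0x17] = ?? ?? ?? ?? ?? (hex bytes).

MEM[0x0f,0x13,0x0c,0x0e,0x17] = e0 8f 5d a9 36

#0 dst[0x0b+2] := {0x53,0x5d}
#1 dst[0x0e+5] := {0xa9,0xe0,0xa4,0x75,0x9a}
#2 dst[0x17+3] := {0x36,0x65,0x8f}
#3 dst[0x11+3] := {0x36,0x65,0x8f}
query mem[0x0f]=0xe0, mem[0x13]=0x8f, mem[0x0c]=0x5d, mem[0x0e]=0xa9, mem[0x17]=0x36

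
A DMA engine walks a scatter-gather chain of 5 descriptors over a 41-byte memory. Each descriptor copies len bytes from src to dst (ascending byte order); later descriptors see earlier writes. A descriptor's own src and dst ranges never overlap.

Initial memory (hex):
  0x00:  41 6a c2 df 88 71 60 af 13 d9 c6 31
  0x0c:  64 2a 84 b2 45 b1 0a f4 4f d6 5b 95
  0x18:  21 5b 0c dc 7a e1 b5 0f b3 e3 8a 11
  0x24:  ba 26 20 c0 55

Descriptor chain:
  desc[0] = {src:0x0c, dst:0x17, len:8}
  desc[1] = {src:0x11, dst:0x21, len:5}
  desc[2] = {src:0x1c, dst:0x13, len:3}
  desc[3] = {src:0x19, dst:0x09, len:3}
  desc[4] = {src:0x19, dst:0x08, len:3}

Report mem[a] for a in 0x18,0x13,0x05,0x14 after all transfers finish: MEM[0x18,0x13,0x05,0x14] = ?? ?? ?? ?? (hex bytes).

D0: mem[0x17..0x1e] <- [64 2a 84 b2 45 b1 0a f4]
D1: mem[0x21..0x25] <- [b1 0a f4 4f d6]
D2: mem[0x13..0x15] <- [b1 0a f4]
D3: mem[0x09..0x0b] <- [84 b2 45]
D4: mem[0x08..0x0a] <- [84 b2 45]
query mem[0x18]=0x2a, mem[0x13]=0xb1, mem[0x05]=0x71, mem[0x14]=0x0a

MEM[0x18,0x13,0x05,0x14] = 2a b1 71 0a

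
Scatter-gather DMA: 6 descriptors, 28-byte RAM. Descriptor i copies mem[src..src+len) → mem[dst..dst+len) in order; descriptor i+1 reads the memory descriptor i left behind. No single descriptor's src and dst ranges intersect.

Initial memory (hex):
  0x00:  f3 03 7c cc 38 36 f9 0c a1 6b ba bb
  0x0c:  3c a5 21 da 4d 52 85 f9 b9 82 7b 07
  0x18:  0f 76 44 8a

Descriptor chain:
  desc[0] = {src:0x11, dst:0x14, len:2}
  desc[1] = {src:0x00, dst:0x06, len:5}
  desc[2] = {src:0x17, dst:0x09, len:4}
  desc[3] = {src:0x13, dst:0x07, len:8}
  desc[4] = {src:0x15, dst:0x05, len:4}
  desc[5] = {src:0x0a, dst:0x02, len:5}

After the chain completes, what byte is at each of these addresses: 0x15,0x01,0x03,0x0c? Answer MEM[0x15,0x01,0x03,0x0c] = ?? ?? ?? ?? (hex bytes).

#0 dst[0x14+2] := {0x52,0x85}
#1 dst[0x06+5] := {0xf3,0x03,0x7c,0xcc,0x38}
#2 dst[0x09+4] := {0x07,0x0f,0x76,0x44}
#3 dst[0x07+8] := {0xf9,0x52,0x85,0x7b,0x07,0x0f,0x76,0x44}
#4 dst[0x05+4] := {0x85,0x7b,0x07,0x0f}
#5 dst[0x02+5] := {0x7b,0x07,0x0f,0x76,0x44}
query mem[0x15]=0x85, mem[0x01]=0x03, mem[0x03]=0x07, mem[0x0c]=0x0f

MEM[0x15,0x01,0x03,0x0c] = 85 03 07 0f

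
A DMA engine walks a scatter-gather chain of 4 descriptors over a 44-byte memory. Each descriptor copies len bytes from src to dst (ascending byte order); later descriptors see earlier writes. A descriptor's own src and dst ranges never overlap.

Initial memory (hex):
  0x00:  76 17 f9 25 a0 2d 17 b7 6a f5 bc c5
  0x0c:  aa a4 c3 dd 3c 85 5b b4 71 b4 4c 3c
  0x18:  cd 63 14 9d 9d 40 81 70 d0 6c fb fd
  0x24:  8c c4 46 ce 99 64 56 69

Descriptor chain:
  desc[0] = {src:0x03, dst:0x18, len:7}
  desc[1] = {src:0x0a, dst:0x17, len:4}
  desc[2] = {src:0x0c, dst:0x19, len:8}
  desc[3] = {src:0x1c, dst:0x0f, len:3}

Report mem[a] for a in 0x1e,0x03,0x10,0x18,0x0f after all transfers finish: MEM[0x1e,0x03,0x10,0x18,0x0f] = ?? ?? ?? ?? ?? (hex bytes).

#0 dst[0x18+7] := {0x25,0xa0,0x2d,0x17,0xb7,0x6a,0xf5}
#1 dst[0x17+4] := {0xbc,0xc5,0xaa,0xa4}
#2 dst[0x19+8] := {0xaa,0xa4,0xc3,0xdd,0x3c,0x85,0x5b,0xb4}
#3 dst[0x0f+3] := {0xdd,0x3c,0x85}
query mem[0x1e]=0x85, mem[0x03]=0x25, mem[0x10]=0x3c, mem[0x18]=0xc5, mem[0x0f]=0xdd

MEM[0x1e,0x03,0x10,0x18,0x0f] = 85 25 3c c5 dd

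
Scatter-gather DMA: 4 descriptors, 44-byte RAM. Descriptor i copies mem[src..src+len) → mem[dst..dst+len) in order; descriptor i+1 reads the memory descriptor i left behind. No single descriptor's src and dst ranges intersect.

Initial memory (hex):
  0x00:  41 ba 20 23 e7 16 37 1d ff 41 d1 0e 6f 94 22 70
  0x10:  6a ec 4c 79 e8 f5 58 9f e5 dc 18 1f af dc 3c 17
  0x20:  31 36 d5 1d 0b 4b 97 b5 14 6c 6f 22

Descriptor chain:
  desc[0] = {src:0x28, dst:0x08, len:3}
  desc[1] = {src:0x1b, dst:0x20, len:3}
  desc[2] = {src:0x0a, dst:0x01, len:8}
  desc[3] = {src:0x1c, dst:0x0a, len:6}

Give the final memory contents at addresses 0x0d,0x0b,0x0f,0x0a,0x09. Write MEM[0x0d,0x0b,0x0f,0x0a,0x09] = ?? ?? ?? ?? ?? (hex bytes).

D0: mem[0x08..0x0a] <- [14 6c 6f]
D1: mem[0x20..0x22] <- [1f af dc]
D2: mem[0x01..0x08] <- [6f 0e 6f 94 22 70 6a ec]
D3: mem[0x0a..0x0f] <- [af dc 3c 17 1f af]
query mem[0x0d]=0x17, mem[0x0b]=0xdc, mem[0x0f]=0xaf, mem[0x0a]=0xaf, mem[0x09]=0x6c

MEM[0x0d,0x0b,0x0f,0x0a,0x09] = 17 dc af af 6c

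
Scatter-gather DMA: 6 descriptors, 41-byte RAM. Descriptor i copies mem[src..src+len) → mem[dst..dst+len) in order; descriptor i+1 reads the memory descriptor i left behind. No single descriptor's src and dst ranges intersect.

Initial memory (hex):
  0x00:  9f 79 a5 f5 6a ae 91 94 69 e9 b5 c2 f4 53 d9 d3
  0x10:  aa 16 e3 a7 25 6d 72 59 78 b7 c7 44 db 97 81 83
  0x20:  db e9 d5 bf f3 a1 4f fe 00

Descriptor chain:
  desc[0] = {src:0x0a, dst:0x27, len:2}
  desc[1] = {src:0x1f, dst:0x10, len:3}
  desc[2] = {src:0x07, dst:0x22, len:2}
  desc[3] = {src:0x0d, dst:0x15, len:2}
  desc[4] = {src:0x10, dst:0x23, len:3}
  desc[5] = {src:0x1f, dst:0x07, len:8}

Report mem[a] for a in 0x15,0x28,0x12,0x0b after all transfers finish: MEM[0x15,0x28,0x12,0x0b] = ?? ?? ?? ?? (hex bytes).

MEM[0x15,0x28,0x12,0x0b] = 53 c2 e9 83

#0 dst[0x27+2] := {0xb5,0xc2}
#1 dst[0x10+3] := {0x83,0xdb,0xe9}
#2 dst[0x22+2] := {0x94,0x69}
#3 dst[0x15+2] := {0x53,0xd9}
#4 dst[0x23+3] := {0x83,0xdb,0xe9}
#5 dst[0x07+8] := {0x83,0xdb,0xe9,0x94,0x83,0xdb,0xe9,0x4f}
query mem[0x15]=0x53, mem[0x28]=0xc2, mem[0x12]=0xe9, mem[0x0b]=0x83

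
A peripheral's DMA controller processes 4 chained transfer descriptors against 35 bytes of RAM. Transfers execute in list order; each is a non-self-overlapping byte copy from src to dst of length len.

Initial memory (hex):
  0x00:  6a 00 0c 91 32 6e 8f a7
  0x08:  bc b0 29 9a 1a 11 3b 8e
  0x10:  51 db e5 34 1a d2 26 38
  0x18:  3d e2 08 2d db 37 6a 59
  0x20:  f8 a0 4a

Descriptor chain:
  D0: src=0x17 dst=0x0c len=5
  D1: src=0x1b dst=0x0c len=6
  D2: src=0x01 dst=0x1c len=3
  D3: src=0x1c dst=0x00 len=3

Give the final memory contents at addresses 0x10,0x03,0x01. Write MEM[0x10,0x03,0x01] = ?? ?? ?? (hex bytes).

MEM[0x10,0x03,0x01] = 59 91 0c

D0: mem[0x0c..0x10] <- [38 3d e2 08 2d]
D1: mem[0x0c..0x11] <- [2d db 37 6a 59 f8]
D2: mem[0x1c..0x1e] <- [00 0c 91]
D3: mem[0x00..0x02] <- [00 0c 91]
query mem[0x10]=0x59, mem[0x03]=0x91, mem[0x01]=0x0c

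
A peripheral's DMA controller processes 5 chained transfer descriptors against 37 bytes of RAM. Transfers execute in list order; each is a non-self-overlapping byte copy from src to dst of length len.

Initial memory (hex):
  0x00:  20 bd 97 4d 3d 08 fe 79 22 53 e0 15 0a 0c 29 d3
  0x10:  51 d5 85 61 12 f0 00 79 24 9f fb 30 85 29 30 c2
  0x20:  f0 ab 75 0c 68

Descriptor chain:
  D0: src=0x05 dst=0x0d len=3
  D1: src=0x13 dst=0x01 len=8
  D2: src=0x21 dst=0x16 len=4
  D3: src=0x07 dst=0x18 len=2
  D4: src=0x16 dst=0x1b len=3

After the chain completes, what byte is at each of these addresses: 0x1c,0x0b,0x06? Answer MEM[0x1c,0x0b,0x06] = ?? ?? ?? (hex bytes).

[0] 0x05->0x0d len=3 : 08 fe 79
[1] 0x13->0x01 len=8 : 61 12 f0 00 79 24 9f fb
[2] 0x21->0x16 len=4 : ab 75 0c 68
[3] 0x07->0x18 len=2 : 9f fb
[4] 0x16->0x1b len=3 : ab 75 9f
query mem[0x1c]=0x75, mem[0x0b]=0x15, mem[0x06]=0x24

MEM[0x1c,0x0b,0x06] = 75 15 24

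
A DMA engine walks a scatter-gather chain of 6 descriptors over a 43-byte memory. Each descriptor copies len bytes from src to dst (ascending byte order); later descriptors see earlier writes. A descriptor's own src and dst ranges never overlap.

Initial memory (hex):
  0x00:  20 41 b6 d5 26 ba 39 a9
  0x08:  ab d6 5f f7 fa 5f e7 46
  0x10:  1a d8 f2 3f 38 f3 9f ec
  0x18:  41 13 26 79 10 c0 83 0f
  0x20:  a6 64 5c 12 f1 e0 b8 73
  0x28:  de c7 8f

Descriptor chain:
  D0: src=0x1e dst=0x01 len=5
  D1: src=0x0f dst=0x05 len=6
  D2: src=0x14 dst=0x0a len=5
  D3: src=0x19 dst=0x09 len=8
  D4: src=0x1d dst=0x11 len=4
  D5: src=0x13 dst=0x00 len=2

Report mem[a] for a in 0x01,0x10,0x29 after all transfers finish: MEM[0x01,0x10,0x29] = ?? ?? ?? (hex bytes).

  after D0: wrote 5B at 0x01 = 830fa6645c
  after D1: wrote 6B at 0x05 = 461ad8f23f38
  after D2: wrote 5B at 0x0a = 38f39fec41
  after D3: wrote 8B at 0x09 = 13267910c0830fa6
  after D4: wrote 4B at 0x11 = c0830fa6
  after D5: wrote 2B at 0x00 = 0fa6
query mem[0x01]=0xa6, mem[0x10]=0xa6, mem[0x29]=0xc7

MEM[0x01,0x10,0x29] = a6 a6 c7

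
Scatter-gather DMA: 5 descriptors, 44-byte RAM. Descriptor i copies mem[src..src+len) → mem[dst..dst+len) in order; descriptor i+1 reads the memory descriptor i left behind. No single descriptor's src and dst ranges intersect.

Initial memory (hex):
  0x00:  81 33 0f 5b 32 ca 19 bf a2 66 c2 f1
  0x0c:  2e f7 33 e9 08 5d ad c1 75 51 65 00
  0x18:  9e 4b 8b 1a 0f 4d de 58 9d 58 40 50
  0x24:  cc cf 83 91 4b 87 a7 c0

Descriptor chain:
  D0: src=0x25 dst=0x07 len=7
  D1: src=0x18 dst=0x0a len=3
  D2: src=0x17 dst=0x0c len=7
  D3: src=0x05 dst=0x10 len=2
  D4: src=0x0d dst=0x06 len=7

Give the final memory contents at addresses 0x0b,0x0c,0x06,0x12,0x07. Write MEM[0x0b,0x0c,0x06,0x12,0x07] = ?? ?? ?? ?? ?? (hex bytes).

MEM[0x0b,0x0c,0x06,0x12,0x07] = 4d c1 9e 4d 4b

D0: mem[0x07..0x0d] <- [cf 83 91 4b 87 a7 c0]
D1: mem[0x0a..0x0c] <- [9e 4b 8b]
D2: mem[0x0c..0x12] <- [00 9e 4b 8b 1a 0f 4d]
D3: mem[0x10..0x11] <- [ca 19]
D4: mem[0x06..0x0c] <- [9e 4b 8b ca 19 4d c1]
query mem[0x0b]=0x4d, mem[0x0c]=0xc1, mem[0x06]=0x9e, mem[0x12]=0x4d, mem[0x07]=0x4b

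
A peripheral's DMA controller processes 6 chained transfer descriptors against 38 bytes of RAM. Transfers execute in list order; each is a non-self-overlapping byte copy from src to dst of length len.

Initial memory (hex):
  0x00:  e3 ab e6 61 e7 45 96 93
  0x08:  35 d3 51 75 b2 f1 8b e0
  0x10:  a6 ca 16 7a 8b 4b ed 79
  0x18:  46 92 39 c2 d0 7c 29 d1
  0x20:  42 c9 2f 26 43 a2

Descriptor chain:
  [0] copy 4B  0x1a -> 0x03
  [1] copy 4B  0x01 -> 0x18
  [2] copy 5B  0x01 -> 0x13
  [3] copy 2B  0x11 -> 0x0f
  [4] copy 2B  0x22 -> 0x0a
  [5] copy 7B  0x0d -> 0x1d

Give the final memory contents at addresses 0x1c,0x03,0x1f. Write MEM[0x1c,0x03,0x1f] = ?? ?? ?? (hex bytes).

MEM[0x1c,0x03,0x1f] = d0 39 ca

D0: mem[0x03..0x06] <- [39 c2 d0 7c]
D1: mem[0x18..0x1b] <- [ab e6 39 c2]
D2: mem[0x13..0x17] <- [ab e6 39 c2 d0]
D3: mem[0x0f..0x10] <- [ca 16]
D4: mem[0x0a..0x0b] <- [2f 26]
D5: mem[0x1d..0x23] <- [f1 8b ca 16 ca 16 ab]
query mem[0x1c]=0xd0, mem[0x03]=0x39, mem[0x1f]=0xca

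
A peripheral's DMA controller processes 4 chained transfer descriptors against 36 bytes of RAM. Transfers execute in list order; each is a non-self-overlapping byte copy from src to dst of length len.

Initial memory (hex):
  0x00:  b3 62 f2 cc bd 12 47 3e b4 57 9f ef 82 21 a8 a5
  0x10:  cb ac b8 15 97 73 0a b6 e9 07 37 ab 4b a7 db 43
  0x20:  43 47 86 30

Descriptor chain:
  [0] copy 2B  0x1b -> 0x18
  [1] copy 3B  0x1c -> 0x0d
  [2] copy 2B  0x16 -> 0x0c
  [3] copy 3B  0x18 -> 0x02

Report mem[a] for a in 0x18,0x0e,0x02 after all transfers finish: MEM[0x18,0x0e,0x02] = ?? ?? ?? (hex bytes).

D0: mem[0x18..0x19] <- [ab 4b]
D1: mem[0x0d..0x0f] <- [4b a7 db]
D2: mem[0x0c..0x0d] <- [0a b6]
D3: mem[0x02..0x04] <- [ab 4b 37]
query mem[0x18]=0xab, mem[0x0e]=0xa7, mem[0x02]=0xab

MEM[0x18,0x0e,0x02] = ab a7 ab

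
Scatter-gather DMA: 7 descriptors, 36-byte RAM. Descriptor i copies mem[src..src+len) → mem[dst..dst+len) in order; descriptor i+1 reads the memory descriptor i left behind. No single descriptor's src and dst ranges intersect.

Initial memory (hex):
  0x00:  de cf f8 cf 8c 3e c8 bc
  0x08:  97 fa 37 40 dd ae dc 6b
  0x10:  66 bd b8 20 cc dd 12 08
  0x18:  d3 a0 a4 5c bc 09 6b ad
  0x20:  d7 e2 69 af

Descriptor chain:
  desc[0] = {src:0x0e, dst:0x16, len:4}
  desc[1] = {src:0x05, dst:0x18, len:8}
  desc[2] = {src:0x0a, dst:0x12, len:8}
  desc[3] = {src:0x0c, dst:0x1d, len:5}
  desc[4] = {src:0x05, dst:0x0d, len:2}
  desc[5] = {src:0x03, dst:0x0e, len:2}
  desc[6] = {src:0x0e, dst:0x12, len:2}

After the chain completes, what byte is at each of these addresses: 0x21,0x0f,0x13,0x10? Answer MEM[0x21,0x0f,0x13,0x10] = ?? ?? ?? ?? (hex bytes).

D0: mem[0x16..0x19] <- [dc 6b 66 bd]
D1: mem[0x18..0x1f] <- [3e c8 bc 97 fa 37 40 dd]
D2: mem[0x12..0x19] <- [37 40 dd ae dc 6b 66 bd]
D3: mem[0x1d..0x21] <- [dd ae dc 6b 66]
D4: mem[0x0d..0x0e] <- [3e c8]
D5: mem[0x0e..0x0f] <- [cf 8c]
D6: mem[0x12..0x13] <- [cf 8c]
query mem[0x21]=0x66, mem[0x0f]=0x8c, mem[0x13]=0x8c, mem[0x10]=0x66

MEM[0x21,0x0f,0x13,0x10] = 66 8c 8c 66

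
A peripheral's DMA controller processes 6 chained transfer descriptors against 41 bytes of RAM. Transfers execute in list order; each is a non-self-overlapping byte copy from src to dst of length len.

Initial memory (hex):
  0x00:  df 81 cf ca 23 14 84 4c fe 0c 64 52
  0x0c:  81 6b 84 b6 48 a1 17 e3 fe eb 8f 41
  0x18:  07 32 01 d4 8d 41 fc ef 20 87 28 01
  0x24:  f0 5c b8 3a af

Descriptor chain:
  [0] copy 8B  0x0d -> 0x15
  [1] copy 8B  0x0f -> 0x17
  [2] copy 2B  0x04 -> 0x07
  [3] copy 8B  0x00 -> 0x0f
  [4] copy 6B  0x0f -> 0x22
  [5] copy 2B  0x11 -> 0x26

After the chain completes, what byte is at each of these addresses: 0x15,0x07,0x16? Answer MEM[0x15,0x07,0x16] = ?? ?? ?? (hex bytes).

MEM[0x15,0x07,0x16] = 84 23 23

  after D0: wrote 8B at 0x15 = 6b84b648a117e3fe
  after D1: wrote 8B at 0x17 = b648a117e3fe6b84
  after D2: wrote 2B at 0x07 = 2314
  after D3: wrote 8B at 0x0f = df81cfca23148423
  after D4: wrote 6B at 0x22 = df81cfca2314
  after D5: wrote 2B at 0x26 = cfca
query mem[0x15]=0x84, mem[0x07]=0x23, mem[0x16]=0x23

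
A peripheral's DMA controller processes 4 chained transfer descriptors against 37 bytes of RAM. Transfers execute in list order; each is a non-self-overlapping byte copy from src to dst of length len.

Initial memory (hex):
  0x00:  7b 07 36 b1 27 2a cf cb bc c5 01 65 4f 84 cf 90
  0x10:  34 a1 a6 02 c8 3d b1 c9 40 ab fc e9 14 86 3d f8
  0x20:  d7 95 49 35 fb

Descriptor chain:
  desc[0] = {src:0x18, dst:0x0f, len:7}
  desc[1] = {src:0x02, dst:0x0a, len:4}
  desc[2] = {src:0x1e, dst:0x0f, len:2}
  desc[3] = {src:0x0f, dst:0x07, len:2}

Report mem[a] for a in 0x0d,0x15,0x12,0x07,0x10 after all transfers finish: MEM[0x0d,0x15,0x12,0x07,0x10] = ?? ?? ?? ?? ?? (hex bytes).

  after D0: wrote 7B at 0x0f = 40abfce914863d
  after D1: wrote 4B at 0x0a = 36b1272a
  after D2: wrote 2B at 0x0f = 3df8
  after D3: wrote 2B at 0x07 = 3df8
query mem[0x0d]=0x2a, mem[0x15]=0x3d, mem[0x12]=0xe9, mem[0x07]=0x3d, mem[0x10]=0xf8

MEM[0x0d,0x15,0x12,0x07,0x10] = 2a 3d e9 3d f8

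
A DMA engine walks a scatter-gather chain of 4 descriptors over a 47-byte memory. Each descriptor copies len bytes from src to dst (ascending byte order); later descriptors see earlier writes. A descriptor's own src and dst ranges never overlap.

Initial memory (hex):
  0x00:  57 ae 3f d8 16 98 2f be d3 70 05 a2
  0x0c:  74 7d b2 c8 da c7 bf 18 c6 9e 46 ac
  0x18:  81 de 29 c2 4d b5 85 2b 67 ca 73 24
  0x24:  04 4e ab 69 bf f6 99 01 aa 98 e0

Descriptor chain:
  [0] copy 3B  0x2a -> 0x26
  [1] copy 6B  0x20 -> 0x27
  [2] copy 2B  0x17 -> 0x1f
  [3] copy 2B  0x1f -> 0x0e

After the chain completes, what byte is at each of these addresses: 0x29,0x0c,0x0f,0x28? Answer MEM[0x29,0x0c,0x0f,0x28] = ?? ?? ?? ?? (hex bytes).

  after D0: wrote 3B at 0x26 = 9901aa
  after D1: wrote 6B at 0x27 = 67ca7324044e
  after D2: wrote 2B at 0x1f = ac81
  after D3: wrote 2B at 0x0e = ac81
query mem[0x29]=0x73, mem[0x0c]=0x74, mem[0x0f]=0x81, mem[0x28]=0xca

MEM[0x29,0x0c,0x0f,0x28] = 73 74 81 ca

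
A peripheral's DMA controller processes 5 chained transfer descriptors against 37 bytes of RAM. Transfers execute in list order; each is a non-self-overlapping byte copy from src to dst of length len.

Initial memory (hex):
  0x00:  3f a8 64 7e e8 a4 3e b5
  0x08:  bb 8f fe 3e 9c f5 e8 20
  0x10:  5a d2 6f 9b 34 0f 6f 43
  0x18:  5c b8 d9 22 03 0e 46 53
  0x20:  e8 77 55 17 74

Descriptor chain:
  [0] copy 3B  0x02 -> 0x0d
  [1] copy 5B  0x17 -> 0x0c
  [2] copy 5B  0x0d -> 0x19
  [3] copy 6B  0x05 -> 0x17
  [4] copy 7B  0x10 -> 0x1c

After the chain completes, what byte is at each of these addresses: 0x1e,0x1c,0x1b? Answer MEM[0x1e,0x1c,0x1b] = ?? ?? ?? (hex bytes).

[0] 0x02->0x0d len=3 : 64 7e e8
[1] 0x17->0x0c len=5 : 43 5c b8 d9 22
[2] 0x0d->0x19 len=5 : 5c b8 d9 22 d2
[3] 0x05->0x17 len=6 : a4 3e b5 bb 8f fe
[4] 0x10->0x1c len=7 : 22 d2 6f 9b 34 0f 6f
query mem[0x1e]=0x6f, mem[0x1c]=0x22, mem[0x1b]=0x8f

MEM[0x1e,0x1c,0x1b] = 6f 22 8f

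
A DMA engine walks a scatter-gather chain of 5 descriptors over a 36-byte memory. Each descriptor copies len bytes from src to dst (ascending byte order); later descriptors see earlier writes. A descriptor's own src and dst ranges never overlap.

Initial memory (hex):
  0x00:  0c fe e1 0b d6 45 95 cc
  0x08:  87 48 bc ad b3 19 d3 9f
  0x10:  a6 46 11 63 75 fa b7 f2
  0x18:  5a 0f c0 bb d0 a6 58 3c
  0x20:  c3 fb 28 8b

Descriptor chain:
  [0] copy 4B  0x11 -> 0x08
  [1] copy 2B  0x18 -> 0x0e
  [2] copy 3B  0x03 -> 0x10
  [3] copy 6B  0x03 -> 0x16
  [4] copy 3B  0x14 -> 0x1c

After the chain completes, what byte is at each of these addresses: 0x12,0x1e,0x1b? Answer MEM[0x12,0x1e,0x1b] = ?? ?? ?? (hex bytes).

#0 dst[0x08+4] := {0x46,0x11,0x63,0x75}
#1 dst[0x0e+2] := {0x5a,0x0f}
#2 dst[0x10+3] := {0x0b,0xd6,0x45}
#3 dst[0x16+6] := {0x0b,0xd6,0x45,0x95,0xcc,0x46}
#4 dst[0x1c+3] := {0x75,0xfa,0x0b}
query mem[0x12]=0x45, mem[0x1e]=0x0b, mem[0x1b]=0x46

MEM[0x12,0x1e,0x1b] = 45 0b 46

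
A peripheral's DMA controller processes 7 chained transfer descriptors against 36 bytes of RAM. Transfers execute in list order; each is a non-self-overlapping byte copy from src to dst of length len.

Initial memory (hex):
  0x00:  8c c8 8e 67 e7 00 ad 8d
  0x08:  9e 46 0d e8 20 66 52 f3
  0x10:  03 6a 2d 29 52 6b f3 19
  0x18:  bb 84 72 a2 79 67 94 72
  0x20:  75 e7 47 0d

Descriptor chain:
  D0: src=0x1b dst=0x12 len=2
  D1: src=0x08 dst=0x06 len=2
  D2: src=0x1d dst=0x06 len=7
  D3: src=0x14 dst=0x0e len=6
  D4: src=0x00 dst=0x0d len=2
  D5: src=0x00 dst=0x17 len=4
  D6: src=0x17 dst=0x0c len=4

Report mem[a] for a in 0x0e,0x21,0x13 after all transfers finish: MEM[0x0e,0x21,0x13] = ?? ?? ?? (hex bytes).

[0] 0x1b->0x12 len=2 : a2 79
[1] 0x08->0x06 len=2 : 9e 46
[2] 0x1d->0x06 len=7 : 67 94 72 75 e7 47 0d
[3] 0x14->0x0e len=6 : 52 6b f3 19 bb 84
[4] 0x00->0x0d len=2 : 8c c8
[5] 0x00->0x17 len=4 : 8c c8 8e 67
[6] 0x17->0x0c len=4 : 8c c8 8e 67
query mem[0x0e]=0x8e, mem[0x21]=0xe7, mem[0x13]=0x84

MEM[0x0e,0x21,0x13] = 8e e7 84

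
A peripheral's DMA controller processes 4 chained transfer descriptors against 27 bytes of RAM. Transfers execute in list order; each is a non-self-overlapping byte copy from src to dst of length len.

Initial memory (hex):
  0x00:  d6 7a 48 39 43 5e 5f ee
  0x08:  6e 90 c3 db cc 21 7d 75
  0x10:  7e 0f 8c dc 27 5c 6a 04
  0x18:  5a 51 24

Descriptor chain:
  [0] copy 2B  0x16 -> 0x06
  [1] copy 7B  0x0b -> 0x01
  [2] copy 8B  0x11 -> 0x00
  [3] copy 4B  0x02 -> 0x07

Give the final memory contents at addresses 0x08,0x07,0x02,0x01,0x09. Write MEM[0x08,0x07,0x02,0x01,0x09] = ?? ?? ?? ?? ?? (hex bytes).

#0 dst[0x06+2] := {0x6a,0x04}
#1 dst[0x01+7] := {0xdb,0xcc,0x21,0x7d,0x75,0x7e,0x0f}
#2 dst[0x00+8] := {0x0f,0x8c,0xdc,0x27,0x5c,0x6a,0x04,0x5a}
#3 dst[0x07+4] := {0xdc,0x27,0x5c,0x6a}
query mem[0x08]=0x27, mem[0x07]=0xdc, mem[0x02]=0xdc, mem[0x01]=0x8c, mem[0x09]=0x5c

MEM[0x08,0x07,0x02,0x01,0x09] = 27 dc dc 8c 5c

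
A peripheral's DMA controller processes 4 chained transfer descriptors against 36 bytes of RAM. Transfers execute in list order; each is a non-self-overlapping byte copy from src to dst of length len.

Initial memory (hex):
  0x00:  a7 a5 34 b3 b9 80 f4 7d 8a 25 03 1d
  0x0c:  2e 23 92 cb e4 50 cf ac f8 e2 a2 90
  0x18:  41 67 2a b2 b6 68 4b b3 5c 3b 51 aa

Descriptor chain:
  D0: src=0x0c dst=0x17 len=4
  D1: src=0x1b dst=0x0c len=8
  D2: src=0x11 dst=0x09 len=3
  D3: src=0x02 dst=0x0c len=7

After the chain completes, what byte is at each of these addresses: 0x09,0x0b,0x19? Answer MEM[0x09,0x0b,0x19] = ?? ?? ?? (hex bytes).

MEM[0x09,0x0b,0x19] = 5c 51 92

  after D0: wrote 4B at 0x17 = 2e2392cb
  after D1: wrote 8B at 0x0c = b2b6684bb35c3b51
  after D2: wrote 3B at 0x09 = 5c3b51
  after D3: wrote 7B at 0x0c = 34b3b980f47d8a
query mem[0x09]=0x5c, mem[0x0b]=0x51, mem[0x19]=0x92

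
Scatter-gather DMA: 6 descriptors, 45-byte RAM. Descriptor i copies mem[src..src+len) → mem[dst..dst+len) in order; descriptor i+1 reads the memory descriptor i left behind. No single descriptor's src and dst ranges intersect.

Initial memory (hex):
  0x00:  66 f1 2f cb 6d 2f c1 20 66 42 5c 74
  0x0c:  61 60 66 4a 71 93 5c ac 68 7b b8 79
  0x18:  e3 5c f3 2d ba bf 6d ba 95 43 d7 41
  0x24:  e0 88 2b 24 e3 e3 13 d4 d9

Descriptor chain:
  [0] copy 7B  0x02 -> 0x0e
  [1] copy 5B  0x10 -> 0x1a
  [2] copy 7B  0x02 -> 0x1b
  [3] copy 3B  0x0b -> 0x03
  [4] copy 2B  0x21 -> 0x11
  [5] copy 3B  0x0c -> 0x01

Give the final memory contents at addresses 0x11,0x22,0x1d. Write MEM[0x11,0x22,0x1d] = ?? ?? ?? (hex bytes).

MEM[0x11,0x22,0x1d] = 66 d7 6d

[0] 0x02->0x0e len=7 : 2f cb 6d 2f c1 20 66
[1] 0x10->0x1a len=5 : 6d 2f c1 20 66
[2] 0x02->0x1b len=7 : 2f cb 6d 2f c1 20 66
[3] 0x0b->0x03 len=3 : 74 61 60
[4] 0x21->0x11 len=2 : 66 d7
[5] 0x0c->0x01 len=3 : 61 60 2f
query mem[0x11]=0x66, mem[0x22]=0xd7, mem[0x1d]=0x6d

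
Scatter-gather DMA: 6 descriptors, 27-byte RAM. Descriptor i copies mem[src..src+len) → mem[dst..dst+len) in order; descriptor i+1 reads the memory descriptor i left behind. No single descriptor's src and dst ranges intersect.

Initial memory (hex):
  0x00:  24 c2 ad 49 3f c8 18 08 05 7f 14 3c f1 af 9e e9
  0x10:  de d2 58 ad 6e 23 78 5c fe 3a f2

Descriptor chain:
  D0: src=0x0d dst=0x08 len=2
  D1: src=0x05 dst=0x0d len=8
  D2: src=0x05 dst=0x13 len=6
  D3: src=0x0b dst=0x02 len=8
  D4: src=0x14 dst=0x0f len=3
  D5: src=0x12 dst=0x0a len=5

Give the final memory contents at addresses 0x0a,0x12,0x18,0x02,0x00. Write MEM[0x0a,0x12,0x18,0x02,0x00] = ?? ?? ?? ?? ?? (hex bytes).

MEM[0x0a,0x12,0x18,0x02,0x00] = 14 14 14 3c 24

  after D0: wrote 2B at 0x08 = af9e
  after D1: wrote 8B at 0x0d = c81808af9e143cf1
  after D2: wrote 6B at 0x13 = c81808af9e14
  after D3: wrote 8B at 0x02 = 3cf1c81808af9e14
  after D4: wrote 3B at 0x0f = 1808af
  after D5: wrote 5B at 0x0a = 14c81808af
query mem[0x0a]=0x14, mem[0x12]=0x14, mem[0x18]=0x14, mem[0x02]=0x3c, mem[0x00]=0x24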